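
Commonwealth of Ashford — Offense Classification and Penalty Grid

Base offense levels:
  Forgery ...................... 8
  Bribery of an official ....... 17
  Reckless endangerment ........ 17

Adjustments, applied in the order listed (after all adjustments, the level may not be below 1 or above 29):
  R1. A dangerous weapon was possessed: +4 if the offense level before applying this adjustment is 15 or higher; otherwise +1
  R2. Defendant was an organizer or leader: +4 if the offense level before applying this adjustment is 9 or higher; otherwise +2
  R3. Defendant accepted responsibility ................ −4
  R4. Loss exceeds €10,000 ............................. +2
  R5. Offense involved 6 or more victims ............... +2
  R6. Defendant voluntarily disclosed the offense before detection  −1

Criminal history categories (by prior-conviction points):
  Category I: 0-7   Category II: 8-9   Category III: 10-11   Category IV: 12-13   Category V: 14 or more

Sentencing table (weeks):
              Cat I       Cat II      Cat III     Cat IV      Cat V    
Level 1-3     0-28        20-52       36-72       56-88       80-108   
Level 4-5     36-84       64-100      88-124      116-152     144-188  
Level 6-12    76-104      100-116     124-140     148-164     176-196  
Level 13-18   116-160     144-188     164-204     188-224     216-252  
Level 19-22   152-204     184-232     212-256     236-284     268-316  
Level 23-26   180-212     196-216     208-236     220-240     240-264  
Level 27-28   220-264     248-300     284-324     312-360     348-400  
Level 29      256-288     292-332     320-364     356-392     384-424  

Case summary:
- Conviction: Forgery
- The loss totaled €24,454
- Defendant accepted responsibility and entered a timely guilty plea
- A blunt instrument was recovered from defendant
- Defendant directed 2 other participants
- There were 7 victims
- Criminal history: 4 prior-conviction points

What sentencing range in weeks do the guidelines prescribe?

116-160 weeks

Base offense level for forgery: 8.
R1 applies (level before this adjustment is 8 < 15, so +1): 8 + 1 = 9.
R2 applies (level before this adjustment is 9 ≥ 9, so +4): 9 + 4 = 13.
R3 applies: 13 − 4 = 9.
R4 applies: 9 + 2 = 11.
R5 applies: 11 + 2 = 13.
R6 does not apply.
Final offense level: 13.
Criminal history: 4 prior points → Category I (0-7).
Level 13 falls in the 13-18 band.
Grid: Level 13-18 × Category I = 116-160 weeks.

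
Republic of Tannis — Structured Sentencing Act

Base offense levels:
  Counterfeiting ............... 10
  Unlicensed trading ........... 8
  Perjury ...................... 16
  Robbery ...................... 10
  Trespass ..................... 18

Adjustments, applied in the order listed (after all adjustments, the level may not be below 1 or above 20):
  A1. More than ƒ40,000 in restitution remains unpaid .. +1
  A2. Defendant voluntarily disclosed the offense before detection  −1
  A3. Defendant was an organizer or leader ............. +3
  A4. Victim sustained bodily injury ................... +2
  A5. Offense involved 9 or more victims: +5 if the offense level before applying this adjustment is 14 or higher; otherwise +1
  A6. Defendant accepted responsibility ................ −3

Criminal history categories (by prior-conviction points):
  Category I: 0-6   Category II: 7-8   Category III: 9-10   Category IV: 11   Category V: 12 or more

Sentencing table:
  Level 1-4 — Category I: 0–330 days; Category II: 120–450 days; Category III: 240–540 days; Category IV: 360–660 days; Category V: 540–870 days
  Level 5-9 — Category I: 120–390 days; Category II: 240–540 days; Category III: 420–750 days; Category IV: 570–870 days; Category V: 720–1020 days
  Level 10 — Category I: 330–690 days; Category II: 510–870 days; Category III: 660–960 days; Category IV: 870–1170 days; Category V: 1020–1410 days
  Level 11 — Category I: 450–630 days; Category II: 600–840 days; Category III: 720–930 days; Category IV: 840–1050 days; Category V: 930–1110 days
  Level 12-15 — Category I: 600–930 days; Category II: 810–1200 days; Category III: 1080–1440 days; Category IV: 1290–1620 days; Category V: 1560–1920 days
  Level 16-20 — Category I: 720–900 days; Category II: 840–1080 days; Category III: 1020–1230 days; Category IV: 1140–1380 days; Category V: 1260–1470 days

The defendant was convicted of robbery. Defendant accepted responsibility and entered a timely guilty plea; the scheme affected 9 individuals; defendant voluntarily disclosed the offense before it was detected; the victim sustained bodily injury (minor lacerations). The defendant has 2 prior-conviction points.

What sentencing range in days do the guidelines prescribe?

Base offense level for robbery: 10.
A2 applies: 10 − 1 = 9.
A4 applies: 9 + 2 = 11.
A5 applies (level before this adjustment is 11 < 14, so +1): 11 + 1 = 12.
A6 applies: 12 − 3 = 9.
Final offense level: 9.
Criminal history: 2 prior points → Category I (0-6).
Level 9 falls in the 5-9 band.
Grid: Level 5-9 × Category I = 120-390 days.

120-390 days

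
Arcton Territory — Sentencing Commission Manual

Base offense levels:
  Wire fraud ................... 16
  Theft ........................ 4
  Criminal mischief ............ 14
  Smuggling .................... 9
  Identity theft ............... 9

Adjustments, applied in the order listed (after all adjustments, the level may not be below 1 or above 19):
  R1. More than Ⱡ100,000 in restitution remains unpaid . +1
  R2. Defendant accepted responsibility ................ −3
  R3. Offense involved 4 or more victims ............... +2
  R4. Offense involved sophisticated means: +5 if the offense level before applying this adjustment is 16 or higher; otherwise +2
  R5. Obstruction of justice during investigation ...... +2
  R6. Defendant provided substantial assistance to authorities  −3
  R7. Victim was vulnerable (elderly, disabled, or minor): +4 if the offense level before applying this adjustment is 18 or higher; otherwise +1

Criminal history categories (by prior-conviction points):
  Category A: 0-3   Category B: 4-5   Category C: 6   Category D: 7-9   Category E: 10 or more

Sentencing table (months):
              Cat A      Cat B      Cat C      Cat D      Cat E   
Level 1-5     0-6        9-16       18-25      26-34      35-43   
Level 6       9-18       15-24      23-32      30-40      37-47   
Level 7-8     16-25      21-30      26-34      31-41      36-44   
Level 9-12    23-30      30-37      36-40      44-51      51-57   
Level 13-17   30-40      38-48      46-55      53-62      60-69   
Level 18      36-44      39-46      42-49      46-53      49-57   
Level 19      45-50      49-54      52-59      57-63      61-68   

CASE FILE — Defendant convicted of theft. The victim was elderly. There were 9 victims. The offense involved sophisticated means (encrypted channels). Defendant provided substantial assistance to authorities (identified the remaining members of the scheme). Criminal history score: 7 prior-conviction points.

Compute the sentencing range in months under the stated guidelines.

30-40 months

Base offense level for theft: 4.
R3 applies: 4 + 2 = 6.
R4 applies (level before this adjustment is 6 < 16, so +2): 6 + 2 = 8.
R6 applies: 8 − 3 = 5.
R7 applies (level before this adjustment is 5 < 18, so +1): 5 + 1 = 6.
Final offense level: 6.
Criminal history: 7 prior points → Category D (7-9).
Level 6 falls in the 6 band.
Grid: Level 6 × Category D = 30-40 months.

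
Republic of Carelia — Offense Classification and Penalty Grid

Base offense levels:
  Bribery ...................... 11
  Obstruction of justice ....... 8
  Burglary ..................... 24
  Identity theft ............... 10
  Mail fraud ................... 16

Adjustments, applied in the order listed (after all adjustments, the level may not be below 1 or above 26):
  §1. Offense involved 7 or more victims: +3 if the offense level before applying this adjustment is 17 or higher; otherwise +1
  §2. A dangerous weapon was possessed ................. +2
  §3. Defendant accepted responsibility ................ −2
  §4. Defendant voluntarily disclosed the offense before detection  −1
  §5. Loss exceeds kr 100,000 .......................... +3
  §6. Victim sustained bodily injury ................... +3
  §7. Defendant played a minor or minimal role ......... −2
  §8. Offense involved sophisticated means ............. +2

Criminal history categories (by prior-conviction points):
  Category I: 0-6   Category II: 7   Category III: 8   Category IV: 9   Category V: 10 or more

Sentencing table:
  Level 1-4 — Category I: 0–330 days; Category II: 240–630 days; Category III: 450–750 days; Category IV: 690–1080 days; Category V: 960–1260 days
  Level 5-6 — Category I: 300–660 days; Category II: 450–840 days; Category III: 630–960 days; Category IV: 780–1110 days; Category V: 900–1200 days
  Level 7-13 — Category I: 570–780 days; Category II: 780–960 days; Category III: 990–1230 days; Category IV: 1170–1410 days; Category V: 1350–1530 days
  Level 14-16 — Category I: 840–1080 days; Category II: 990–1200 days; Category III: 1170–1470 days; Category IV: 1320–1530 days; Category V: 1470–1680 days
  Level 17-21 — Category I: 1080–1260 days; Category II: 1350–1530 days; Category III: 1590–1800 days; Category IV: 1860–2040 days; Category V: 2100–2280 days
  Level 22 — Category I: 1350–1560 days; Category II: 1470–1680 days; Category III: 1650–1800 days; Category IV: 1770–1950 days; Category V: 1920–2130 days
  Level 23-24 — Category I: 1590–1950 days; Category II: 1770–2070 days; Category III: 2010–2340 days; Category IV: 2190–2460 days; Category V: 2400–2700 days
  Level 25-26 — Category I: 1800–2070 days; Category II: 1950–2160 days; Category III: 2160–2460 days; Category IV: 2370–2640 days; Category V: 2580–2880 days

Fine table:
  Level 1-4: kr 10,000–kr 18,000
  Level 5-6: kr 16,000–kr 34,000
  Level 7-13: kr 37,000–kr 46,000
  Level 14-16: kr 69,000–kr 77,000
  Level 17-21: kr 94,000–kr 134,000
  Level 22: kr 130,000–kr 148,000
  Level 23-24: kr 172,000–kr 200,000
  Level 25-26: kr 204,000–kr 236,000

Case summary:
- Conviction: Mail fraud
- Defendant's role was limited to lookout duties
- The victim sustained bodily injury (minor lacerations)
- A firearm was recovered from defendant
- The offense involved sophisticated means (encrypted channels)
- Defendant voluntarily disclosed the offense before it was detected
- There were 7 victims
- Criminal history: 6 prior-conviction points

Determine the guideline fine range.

Base offense level for mail fraud: 16.
§1 applies (level before this adjustment is 16 < 17, so +1): 16 + 1 = 17.
§2 applies: 17 + 2 = 19.
§4 applies: 19 − 1 = 18.
§6 applies: 18 + 3 = 21.
§7 applies: 21 − 2 = 19.
§8 applies: 19 + 2 = 21.
Final offense level: 21.
Level 21 falls in the 17-21 band.
Fine table: Level 17-21 → kr 94,000–kr 134,000.

kr 94,000–kr 134,000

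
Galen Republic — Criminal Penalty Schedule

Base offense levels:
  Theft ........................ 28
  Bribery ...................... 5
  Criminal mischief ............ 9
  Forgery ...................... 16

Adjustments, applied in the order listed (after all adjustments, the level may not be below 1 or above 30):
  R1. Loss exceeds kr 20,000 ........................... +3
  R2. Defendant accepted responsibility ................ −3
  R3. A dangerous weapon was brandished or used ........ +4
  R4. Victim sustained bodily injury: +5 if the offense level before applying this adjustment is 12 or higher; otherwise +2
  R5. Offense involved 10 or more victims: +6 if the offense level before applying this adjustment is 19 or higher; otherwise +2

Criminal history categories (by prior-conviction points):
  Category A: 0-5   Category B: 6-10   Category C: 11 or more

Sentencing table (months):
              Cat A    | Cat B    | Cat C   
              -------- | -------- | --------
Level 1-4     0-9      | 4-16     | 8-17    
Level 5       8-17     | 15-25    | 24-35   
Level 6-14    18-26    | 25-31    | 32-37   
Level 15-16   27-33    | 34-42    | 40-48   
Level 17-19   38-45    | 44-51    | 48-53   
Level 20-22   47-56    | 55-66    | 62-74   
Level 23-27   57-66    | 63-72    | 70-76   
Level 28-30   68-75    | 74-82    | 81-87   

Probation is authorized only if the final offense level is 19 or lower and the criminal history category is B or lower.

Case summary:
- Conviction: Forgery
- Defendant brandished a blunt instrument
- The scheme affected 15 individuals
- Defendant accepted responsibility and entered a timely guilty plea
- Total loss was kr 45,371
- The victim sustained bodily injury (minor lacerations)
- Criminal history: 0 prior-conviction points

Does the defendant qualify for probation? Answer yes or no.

No

Base offense level for forgery: 16.
R1 applies: 16 + 3 = 19.
R2 applies: 19 − 3 = 16.
R3 applies: 16 + 4 = 20.
R4 applies (level before this adjustment is 20 ≥ 12, so +5): 20 + 5 = 25.
R5 applies (level before this adjustment is 25 ≥ 19, so +6): 25 + 6 = 31.
Level 31 exceeds the maximum of 30; capped at 30.
Final offense level: 30.
Criminal history: 0 prior points → Category A (0-5).
Level 30 falls in the 28-30 band.
Grid: Level 28-30 × Category A = 68-75 months.
Probation check: level 30 > 19 and category A ≤ B → not eligible.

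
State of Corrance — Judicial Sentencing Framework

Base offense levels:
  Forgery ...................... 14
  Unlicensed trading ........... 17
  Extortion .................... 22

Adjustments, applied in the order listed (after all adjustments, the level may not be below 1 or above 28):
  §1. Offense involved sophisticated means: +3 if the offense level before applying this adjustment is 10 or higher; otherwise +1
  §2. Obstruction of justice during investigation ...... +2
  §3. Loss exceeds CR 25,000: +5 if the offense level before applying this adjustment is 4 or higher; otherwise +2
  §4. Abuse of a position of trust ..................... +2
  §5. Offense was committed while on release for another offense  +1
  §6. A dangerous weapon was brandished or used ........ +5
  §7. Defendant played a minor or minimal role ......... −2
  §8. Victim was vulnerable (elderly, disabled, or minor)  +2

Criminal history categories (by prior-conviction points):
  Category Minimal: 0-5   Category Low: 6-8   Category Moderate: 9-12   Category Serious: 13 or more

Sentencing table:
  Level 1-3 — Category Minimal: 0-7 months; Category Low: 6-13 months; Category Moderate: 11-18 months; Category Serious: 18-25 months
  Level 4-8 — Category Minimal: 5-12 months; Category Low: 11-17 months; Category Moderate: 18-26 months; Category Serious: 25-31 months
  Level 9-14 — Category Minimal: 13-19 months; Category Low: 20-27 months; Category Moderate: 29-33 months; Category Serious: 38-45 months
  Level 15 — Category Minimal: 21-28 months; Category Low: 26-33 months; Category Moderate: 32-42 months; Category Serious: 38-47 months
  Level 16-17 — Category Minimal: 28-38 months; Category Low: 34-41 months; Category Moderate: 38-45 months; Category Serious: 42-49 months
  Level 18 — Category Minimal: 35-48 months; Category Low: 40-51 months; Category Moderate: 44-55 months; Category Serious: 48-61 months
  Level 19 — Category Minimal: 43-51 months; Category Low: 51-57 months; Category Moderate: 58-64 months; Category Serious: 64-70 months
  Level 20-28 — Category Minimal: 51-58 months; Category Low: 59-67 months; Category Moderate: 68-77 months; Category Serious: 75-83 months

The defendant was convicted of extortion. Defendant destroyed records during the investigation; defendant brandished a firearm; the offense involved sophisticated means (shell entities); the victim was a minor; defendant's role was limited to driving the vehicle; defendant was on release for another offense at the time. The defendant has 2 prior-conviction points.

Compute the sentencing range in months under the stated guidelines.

Base offense level for extortion: 22.
§1 applies (level before this adjustment is 22 ≥ 10, so +3): 22 + 3 = 25.
§2 applies: 25 + 2 = 27.
§3 does not apply.
§4 does not apply.
§5 applies: 27 + 1 = 28.
§6 applies: 28 + 5 = 33.
§7 applies: 33 − 2 = 31.
§8 applies: 31 + 2 = 33.
Level 33 exceeds the maximum of 28; capped at 28.
Final offense level: 28.
Criminal history: 2 prior points → Category Minimal (0-5).
Level 28 falls in the 20-28 band.
Grid: Level 20-28 × Category Minimal = 51-58 months.

51-58 months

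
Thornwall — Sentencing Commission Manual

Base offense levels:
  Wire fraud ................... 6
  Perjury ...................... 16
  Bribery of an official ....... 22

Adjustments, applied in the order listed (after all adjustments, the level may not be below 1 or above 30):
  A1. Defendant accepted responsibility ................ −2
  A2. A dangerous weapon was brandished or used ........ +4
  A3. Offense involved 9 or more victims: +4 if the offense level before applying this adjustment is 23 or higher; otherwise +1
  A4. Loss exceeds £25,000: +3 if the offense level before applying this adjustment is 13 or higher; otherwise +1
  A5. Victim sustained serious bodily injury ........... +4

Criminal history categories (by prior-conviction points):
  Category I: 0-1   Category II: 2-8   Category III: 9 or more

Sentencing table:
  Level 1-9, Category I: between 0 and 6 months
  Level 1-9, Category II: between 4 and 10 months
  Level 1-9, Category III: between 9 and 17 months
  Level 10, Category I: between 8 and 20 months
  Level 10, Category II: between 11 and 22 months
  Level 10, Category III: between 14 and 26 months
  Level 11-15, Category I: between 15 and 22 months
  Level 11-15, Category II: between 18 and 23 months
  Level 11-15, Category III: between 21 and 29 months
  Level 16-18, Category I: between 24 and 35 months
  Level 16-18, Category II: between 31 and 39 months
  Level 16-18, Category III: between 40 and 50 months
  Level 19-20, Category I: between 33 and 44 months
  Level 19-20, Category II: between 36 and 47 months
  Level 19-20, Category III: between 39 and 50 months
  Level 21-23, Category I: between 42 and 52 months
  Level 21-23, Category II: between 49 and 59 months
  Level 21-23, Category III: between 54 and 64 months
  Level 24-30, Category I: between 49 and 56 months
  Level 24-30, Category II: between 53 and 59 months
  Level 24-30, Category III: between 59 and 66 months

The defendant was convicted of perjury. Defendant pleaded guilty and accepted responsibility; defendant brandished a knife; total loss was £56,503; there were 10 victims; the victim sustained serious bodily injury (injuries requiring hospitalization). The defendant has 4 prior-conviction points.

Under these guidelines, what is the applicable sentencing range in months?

Base offense level for perjury: 16.
A1 applies: 16 − 2 = 14.
A2 applies: 14 + 4 = 18.
A3 applies (level before this adjustment is 18 < 23, so +1): 18 + 1 = 19.
A4 applies (level before this adjustment is 19 ≥ 13, so +3): 19 + 3 = 22.
A5 applies: 22 + 4 = 26.
Final offense level: 26.
Criminal history: 4 prior points → Category II (2-8).
Level 26 falls in the 24-30 band.
Grid: Level 24-30 × Category II = 53-59 months.

53-59 months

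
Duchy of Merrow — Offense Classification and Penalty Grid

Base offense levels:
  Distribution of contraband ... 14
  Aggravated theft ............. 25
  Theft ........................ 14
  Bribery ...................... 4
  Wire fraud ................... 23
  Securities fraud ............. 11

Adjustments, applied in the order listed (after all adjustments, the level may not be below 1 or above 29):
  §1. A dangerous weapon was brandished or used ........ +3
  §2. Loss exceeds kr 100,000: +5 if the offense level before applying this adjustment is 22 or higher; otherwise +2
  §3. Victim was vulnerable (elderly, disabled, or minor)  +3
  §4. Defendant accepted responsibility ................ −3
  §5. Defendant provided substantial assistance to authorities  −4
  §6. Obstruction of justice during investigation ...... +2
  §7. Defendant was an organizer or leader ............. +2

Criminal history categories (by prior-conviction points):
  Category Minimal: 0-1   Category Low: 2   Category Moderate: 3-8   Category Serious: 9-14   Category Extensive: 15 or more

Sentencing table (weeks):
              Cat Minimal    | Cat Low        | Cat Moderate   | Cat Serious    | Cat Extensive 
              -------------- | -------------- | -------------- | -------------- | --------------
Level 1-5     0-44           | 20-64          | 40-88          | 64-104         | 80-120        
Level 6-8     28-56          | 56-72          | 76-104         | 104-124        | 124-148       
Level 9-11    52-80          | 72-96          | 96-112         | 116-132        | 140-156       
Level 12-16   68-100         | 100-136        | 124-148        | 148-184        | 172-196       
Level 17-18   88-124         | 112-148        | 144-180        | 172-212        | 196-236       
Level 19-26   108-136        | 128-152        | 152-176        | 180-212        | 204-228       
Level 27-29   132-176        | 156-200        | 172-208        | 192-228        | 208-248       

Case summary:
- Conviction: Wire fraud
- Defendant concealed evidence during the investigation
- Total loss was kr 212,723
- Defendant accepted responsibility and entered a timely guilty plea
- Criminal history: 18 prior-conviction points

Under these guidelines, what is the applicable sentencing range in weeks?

Base offense level for wire fraud: 23.
§1 does not apply.
§2 applies (level before this adjustment is 23 ≥ 22, so +5): 23 + 5 = 28.
§4 applies: 28 − 3 = 25.
§5 does not apply.
§6 applies: 25 + 2 = 27.
§7 does not apply.
Final offense level: 27.
Criminal history: 18 prior points → Category Extensive (15+).
Level 27 falls in the 27-29 band.
Grid: Level 27-29 × Category Extensive = 208-248 weeks.

208-248 weeks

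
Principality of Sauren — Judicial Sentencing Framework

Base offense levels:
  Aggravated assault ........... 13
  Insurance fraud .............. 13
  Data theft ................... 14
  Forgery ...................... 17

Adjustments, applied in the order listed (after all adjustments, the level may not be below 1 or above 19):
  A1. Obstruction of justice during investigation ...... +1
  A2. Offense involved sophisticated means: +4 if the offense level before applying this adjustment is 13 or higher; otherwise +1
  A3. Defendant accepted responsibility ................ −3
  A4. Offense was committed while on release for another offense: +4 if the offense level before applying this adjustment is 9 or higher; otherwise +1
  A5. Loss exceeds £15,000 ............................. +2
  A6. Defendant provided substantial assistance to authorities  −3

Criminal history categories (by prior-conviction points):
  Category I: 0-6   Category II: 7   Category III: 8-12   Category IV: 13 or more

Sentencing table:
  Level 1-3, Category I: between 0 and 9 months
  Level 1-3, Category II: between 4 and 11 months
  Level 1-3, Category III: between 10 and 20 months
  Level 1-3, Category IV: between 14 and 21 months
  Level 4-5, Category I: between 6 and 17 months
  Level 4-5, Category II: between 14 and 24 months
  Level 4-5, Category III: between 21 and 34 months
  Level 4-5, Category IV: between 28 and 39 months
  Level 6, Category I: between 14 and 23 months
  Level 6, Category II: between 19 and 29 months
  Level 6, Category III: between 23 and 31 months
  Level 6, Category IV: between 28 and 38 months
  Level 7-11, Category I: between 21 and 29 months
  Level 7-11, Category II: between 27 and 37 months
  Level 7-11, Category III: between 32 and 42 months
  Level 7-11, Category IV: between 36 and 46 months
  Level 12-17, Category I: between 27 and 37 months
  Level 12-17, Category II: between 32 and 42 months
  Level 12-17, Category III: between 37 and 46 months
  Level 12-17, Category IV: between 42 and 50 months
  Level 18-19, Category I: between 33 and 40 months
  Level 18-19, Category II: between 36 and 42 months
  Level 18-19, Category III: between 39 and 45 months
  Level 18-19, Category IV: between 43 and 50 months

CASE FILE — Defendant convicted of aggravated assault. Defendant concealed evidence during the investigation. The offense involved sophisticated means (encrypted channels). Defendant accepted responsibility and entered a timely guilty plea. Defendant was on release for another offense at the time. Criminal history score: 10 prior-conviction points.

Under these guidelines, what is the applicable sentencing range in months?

Base offense level for aggravated assault: 13.
A1 applies: 13 + 1 = 14.
A2 applies (level before this adjustment is 14 ≥ 13, so +4): 14 + 4 = 18.
A3 applies: 18 − 3 = 15.
A4 applies (level before this adjustment is 15 ≥ 9, so +4): 15 + 4 = 19.
A5 does not apply.
Final offense level: 19.
Criminal history: 10 prior points → Category III (8-12).
Level 19 falls in the 18-19 band.
Grid: Level 18-19 × Category III = 39-45 months.

39-45 months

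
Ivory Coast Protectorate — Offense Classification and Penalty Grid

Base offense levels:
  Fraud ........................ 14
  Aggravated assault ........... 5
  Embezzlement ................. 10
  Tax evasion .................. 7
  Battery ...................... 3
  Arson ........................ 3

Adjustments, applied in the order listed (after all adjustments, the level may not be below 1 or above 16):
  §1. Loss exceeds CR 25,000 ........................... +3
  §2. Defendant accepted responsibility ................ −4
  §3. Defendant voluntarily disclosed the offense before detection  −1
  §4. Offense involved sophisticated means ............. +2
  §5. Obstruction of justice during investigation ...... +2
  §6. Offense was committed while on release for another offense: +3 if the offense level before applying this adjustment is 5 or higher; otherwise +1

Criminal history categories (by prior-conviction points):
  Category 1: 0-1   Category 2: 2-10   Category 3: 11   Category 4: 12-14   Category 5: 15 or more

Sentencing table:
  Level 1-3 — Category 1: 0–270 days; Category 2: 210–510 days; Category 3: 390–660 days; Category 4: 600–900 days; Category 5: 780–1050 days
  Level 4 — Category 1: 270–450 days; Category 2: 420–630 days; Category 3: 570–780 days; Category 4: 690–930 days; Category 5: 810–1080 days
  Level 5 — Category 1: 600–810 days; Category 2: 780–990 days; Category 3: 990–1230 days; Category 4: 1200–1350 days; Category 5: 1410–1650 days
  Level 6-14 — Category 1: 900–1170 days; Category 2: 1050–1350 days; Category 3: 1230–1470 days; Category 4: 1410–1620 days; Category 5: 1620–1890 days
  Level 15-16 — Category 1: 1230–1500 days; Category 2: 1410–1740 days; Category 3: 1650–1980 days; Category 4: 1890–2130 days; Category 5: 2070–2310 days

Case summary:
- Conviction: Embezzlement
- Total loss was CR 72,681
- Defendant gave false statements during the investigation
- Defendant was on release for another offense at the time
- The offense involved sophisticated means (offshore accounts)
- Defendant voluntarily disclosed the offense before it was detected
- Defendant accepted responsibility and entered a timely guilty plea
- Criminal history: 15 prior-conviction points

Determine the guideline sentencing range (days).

Base offense level for embezzlement: 10.
§1 applies: 10 + 3 = 13.
§2 applies: 13 − 4 = 9.
§3 applies: 9 − 1 = 8.
§4 applies: 8 + 2 = 10.
§5 applies: 10 + 2 = 12.
§6 applies (level before this adjustment is 12 ≥ 5, so +3): 12 + 3 = 15.
Final offense level: 15.
Criminal history: 15 prior points → Category 5 (15+).
Level 15 falls in the 15-16 band.
Grid: Level 15-16 × Category 5 = 2070-2310 days.

2070-2310 days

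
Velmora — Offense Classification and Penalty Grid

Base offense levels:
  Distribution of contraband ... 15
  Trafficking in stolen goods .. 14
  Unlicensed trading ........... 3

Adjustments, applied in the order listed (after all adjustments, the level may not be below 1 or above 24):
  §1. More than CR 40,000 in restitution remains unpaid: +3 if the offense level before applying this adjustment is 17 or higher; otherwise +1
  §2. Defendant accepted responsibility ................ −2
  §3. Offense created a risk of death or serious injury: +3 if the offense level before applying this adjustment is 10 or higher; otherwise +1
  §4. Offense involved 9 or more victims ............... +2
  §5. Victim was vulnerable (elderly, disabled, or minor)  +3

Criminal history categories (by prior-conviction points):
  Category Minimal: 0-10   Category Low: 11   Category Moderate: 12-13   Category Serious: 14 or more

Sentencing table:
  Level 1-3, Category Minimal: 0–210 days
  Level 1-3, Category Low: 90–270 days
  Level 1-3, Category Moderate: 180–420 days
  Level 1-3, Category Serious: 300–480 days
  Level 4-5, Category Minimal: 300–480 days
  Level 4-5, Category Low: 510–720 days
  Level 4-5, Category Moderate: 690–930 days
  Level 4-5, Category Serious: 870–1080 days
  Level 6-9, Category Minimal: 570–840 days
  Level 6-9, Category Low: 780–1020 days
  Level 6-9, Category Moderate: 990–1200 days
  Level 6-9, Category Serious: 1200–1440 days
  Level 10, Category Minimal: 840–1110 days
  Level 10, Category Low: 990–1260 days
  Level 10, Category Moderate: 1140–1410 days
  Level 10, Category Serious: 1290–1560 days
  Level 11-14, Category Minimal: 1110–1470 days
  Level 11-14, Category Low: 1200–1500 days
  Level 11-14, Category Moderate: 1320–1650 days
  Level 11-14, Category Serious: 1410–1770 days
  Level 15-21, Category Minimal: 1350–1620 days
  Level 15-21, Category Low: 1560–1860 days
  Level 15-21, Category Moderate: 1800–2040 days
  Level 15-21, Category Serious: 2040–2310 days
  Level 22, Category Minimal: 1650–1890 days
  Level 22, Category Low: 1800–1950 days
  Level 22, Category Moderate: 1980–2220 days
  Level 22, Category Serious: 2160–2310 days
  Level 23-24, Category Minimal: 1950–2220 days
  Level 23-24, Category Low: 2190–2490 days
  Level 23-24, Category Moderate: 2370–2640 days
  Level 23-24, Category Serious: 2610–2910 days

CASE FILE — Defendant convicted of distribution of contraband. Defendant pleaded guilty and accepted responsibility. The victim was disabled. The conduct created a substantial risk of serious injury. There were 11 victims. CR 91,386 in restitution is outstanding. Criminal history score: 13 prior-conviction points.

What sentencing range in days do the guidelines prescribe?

Base offense level for distribution of contraband: 15.
§1 applies (level before this adjustment is 15 < 17, so +1): 15 + 1 = 16.
§2 applies: 16 − 2 = 14.
§3 applies (level before this adjustment is 14 ≥ 10, so +3): 14 + 3 = 17.
§4 applies: 17 + 2 = 19.
§5 applies: 19 + 3 = 22.
Final offense level: 22.
Criminal history: 13 prior points → Category Moderate (12-13).
Level 22 falls in the 22 band.
Grid: Level 22 × Category Moderate = 1980-2220 days.

1980-2220 days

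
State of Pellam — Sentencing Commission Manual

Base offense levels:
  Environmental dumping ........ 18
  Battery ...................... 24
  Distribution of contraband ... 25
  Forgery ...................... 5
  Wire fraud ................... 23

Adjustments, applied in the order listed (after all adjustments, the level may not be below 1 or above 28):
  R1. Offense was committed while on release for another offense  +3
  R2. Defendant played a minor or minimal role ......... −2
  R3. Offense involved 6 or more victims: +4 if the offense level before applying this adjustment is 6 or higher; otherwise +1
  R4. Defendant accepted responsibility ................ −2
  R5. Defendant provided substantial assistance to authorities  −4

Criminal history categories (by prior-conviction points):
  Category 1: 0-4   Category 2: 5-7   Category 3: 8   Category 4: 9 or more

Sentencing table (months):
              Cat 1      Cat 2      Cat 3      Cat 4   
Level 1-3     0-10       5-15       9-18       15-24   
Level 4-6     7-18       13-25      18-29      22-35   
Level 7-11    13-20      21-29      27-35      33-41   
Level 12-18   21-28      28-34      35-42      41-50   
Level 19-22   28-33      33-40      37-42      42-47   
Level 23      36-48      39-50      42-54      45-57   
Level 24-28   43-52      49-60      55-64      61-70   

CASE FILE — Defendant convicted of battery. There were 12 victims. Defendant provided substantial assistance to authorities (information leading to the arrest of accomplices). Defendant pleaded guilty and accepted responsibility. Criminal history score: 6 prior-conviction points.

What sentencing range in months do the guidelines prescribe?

Base offense level for battery: 24.
R2 does not apply.
R3 applies (level before this adjustment is 24 ≥ 6, so +4): 24 + 4 = 28.
R4 applies: 28 − 2 = 26.
R5 applies: 26 − 4 = 22.
Final offense level: 22.
Criminal history: 6 prior points → Category 2 (5-7).
Level 22 falls in the 19-22 band.
Grid: Level 19-22 × Category 2 = 33-40 months.

33-40 months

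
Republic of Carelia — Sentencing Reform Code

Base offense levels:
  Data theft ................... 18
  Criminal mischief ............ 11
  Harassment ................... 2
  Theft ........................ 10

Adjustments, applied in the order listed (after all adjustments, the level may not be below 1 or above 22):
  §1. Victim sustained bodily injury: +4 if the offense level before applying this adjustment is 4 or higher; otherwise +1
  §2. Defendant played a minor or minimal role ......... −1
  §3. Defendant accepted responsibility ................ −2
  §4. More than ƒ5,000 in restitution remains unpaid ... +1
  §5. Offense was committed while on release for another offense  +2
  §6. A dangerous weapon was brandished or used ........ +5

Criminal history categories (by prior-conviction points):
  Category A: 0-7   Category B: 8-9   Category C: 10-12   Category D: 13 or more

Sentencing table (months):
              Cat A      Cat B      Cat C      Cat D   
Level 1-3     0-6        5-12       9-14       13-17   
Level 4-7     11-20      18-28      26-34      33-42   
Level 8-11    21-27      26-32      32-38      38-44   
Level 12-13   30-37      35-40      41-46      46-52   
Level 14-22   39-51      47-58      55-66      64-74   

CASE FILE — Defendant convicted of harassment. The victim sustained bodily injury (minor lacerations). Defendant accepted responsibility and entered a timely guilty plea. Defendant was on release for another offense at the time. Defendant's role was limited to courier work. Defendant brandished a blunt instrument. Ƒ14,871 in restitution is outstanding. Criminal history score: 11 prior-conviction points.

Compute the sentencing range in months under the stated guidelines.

Base offense level for harassment: 2.
§1 applies (level before this adjustment is 2 < 4, so +1): 2 + 1 = 3.
§2 applies: 3 − 1 = 2.
§3 applies: 2 − 2 = 0.
§4 applies: 0 + 1 = 1.
§5 applies: 1 + 2 = 3.
§6 applies: 3 + 5 = 8.
Final offense level: 8.
Criminal history: 11 prior points → Category C (10-12).
Level 8 falls in the 8-11 band.
Grid: Level 8-11 × Category C = 32-38 months.

32-38 months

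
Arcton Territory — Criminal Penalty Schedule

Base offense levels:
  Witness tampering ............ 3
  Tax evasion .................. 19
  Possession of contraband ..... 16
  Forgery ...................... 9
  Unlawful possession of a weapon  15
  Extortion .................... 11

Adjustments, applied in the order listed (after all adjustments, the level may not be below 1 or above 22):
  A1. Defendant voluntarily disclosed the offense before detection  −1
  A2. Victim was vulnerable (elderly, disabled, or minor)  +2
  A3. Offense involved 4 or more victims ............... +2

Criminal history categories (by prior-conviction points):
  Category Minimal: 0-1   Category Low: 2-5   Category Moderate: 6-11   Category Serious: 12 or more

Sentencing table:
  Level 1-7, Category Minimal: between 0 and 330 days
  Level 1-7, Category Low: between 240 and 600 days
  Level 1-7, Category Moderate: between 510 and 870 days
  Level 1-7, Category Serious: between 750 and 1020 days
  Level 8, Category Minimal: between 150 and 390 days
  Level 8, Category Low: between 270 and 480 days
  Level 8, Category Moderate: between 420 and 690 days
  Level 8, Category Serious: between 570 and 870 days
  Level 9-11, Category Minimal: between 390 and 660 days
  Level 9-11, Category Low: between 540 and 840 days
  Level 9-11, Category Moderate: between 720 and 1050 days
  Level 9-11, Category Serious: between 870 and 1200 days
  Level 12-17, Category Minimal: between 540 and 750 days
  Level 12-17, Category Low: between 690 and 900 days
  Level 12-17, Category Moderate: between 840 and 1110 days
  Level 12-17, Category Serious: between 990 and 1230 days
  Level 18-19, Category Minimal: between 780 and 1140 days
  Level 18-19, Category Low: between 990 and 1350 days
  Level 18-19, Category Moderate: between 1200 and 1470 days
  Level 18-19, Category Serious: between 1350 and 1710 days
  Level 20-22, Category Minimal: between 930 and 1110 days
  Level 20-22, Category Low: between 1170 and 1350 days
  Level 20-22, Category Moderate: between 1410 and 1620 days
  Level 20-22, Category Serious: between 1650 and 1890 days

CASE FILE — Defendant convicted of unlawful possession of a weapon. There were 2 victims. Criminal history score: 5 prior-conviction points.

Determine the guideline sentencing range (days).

Base offense level for unlawful possession of a weapon: 15.
Final offense level: 15.
Criminal history: 5 prior points → Category Low (2-5).
Level 15 falls in the 12-17 band.
Grid: Level 12-17 × Category Low = 690-900 days.

690-900 days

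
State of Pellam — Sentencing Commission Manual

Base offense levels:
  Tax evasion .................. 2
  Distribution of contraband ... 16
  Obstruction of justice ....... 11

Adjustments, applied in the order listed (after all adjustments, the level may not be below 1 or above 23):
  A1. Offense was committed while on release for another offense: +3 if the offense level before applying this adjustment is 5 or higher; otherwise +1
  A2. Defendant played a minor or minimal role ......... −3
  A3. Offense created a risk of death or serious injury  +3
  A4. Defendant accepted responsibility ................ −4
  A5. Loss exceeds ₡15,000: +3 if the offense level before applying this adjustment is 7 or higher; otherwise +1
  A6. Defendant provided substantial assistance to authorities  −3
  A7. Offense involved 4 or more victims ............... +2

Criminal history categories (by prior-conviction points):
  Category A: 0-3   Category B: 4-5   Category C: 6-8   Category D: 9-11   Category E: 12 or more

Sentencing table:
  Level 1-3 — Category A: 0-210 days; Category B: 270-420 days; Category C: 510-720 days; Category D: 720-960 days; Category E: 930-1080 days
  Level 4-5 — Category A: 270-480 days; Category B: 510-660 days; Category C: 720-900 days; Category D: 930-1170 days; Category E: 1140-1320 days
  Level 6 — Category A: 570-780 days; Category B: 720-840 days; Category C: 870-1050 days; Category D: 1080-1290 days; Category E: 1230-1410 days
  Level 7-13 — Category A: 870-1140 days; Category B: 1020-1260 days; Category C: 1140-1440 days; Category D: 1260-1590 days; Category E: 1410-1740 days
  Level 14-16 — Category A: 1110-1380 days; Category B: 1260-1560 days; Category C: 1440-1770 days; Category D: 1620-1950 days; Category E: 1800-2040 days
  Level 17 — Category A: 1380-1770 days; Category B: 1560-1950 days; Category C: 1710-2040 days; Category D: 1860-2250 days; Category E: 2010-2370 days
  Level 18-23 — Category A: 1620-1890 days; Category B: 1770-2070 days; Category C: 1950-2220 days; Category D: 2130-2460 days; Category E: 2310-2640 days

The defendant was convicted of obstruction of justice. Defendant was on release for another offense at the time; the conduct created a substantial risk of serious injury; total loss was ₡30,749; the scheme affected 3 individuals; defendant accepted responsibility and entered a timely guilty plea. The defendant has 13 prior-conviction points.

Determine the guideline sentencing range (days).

1800-2040 days

Base offense level for obstruction of justice: 11.
A1 applies (level before this adjustment is 11 ≥ 5, so +3): 11 + 3 = 14.
A3 applies: 14 + 3 = 17.
A4 applies: 17 − 4 = 13.
A5 applies (level before this adjustment is 13 ≥ 7, so +3): 13 + 3 = 16.
Final offense level: 16.
Criminal history: 13 prior points → Category E (12+).
Level 16 falls in the 14-16 band.
Grid: Level 14-16 × Category E = 1800-2040 days.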